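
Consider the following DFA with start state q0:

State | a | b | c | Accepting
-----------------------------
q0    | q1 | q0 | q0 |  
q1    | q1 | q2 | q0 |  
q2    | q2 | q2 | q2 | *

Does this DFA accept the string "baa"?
Start in q0.
Read 'b': q0 → q0
Read 'a': q0 → q1
Read 'a': q1 → q1
Final state q1 is not accepting, so the string is rejected.

Final answer: No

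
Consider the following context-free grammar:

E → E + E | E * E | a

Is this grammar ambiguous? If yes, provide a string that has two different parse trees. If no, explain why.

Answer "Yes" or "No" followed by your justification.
Two different leftmost derivations of a + a * a:
  (1) E ⇒ E + E ⇒ a + E ⇒ a + E * E ⇒ a + a * E ⇒ a + a * a   (tree groups a + (a * a))
  (2) E ⇒ E * E ⇒ E + E * E ⇒ a + E * E ⇒ a + a * E ⇒ a + a * a   (tree groups (a + a) * a)
Two distinct leftmost derivations = two distinct parse trees, so the grammar is ambiguous.

Final answer: Yes - the string 'a + a * a' has two distinct leftmost derivations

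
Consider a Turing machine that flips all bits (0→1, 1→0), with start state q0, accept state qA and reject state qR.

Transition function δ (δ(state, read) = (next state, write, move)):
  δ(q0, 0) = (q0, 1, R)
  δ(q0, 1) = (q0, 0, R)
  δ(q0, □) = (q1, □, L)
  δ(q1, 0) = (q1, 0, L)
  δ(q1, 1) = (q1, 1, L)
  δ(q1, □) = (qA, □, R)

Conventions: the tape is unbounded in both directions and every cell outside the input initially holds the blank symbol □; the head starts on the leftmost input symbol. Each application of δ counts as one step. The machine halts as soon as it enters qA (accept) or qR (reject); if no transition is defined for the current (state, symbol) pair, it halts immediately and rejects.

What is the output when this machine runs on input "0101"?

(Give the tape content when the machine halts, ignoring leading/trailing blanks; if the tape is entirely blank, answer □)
Step 0: [q0]0101 (head at position 0)
Step 1: δ(q0, 0) = (q0, 1, R)  ⊢  1[q0]101 (head at position 1)
Step 2: δ(q0, 1) = (q0, 0, R)  ⊢  10[q0]01 (head at position 2)
Step 3: δ(q0, 0) = (q0, 1, R)  ⊢  101[q0]1 (head at position 3)
Step 4: δ(q0, 1) = (q0, 0, R)  ⊢  1010[q0]□ (head at position 4)
Step 5: δ(q0, □) = (q1, □, L)  ⊢  101[q1]0□ (head at position 3)
Step 6: δ(q1, 0) = (q1, 0, L)  ⊢  10[q1]10□ (head at position 2)
Step 7: δ(q1, 1) = (q1, 1, L)  ⊢  1[q1]010□ (head at position 1)
Step 8: δ(q1, 0) = (q1, 0, L)  ⊢  [q1]1010□ (head at position 0)
Step 9: δ(q1, 1) = (q1, 1, L)  ⊢  [q1]□1010□ (head at position -1)
Step 10: δ(q1, □) = (qA, □, R)  ⊢  □[qA]1010□ (head at position 0)
The machine is in qA, so it halts and accepts.
Tape content when halted (ignoring surrounding blanks): 1010

Final answer: Output: 1010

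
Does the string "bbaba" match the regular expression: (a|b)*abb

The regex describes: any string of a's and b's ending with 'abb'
No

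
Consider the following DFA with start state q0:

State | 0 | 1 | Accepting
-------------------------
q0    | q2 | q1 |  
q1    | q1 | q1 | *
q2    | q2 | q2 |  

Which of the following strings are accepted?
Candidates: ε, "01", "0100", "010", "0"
ε: q0; q0 is not accepting → rejected
"01": q0 → q2 → q2; q2 is not accepting → rejected
"0100": q0 → q2 → q2 → q2 → q2; q2 is not accepting → rejected
"010": q0 → q2 → q2 → q2; q2 is not accepting → rejected
"0": q0 → q2; q2 is not accepting → rejected

Final answer: None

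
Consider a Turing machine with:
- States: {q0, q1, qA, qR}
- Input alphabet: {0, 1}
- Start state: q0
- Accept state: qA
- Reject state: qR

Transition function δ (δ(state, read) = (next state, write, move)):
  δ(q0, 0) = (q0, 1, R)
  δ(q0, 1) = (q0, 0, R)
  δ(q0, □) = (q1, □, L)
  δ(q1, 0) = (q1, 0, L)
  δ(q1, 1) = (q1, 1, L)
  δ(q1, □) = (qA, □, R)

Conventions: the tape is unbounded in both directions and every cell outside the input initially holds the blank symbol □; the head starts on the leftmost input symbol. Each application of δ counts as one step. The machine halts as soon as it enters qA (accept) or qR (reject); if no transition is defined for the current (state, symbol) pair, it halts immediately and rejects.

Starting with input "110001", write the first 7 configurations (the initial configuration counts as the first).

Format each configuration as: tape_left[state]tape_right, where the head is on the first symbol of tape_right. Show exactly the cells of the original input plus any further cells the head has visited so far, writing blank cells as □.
Step 0: [q0]110001 (head at position 0)
Step 1: δ(q0, 1) = (q0, 0, R)  ⊢  0[q0]10001 (head at position 1)
Step 2: δ(q0, 1) = (q0, 0, R)  ⊢  00[q0]0001 (head at position 2)
Step 3: δ(q0, 0) = (q0, 1, R)  ⊢  001[q0]001 (head at position 3)
Step 4: δ(q0, 0) = (q0, 1, R)  ⊢  0011[q0]01 (head at position 4)
Step 5: δ(q0, 0) = (q0, 1, R)  ⊢  00111[q0]1 (head at position 5)
Step 6: δ(q0, 1) = (q0, 0, R)  ⊢  001110[q0]□ (head at position 6)

Final answer: [q0]110001 ⊢ 0[q0]10001 ⊢ 00[q0]0001 ⊢ 001[q0]001 ⊢ 0011[q0]01 ⊢ 00111[q0]1 ⊢ 001110[q0]□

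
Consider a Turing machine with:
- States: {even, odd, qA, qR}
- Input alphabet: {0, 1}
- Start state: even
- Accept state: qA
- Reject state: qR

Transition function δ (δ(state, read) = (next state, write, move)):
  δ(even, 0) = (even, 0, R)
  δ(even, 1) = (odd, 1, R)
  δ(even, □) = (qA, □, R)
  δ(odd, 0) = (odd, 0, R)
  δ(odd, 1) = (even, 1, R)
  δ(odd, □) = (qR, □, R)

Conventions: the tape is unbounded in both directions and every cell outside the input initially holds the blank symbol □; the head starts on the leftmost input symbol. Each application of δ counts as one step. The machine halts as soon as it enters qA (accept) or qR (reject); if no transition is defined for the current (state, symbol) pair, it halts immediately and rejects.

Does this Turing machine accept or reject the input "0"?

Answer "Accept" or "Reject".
Step 0: [even]0 (head at position 0)
Step 1: δ(even, 0) = (even, 0, R)  ⊢  0[even]□ (head at position 1)
Step 2: δ(even, □) = (qA, □, R)  ⊢  0□[qA]□ (head at position 2)
The machine is in qA, so it halts and accepts.

Final answer: Accept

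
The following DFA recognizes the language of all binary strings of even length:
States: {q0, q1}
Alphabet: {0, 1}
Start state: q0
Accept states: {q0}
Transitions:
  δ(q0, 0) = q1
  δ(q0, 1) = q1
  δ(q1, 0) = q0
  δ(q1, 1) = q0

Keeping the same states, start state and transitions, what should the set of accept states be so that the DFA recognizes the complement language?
The DFA is complete (every state has a transition on every symbol), so the complement
is recognized by the same DFA with accepting and non-accepting states swapped.
Original accept states: {q0}
Complement accept states = All states - Original accept states
= {q0, q1} - {q0}
= {q1}
Complement language: strings of ODD length

Final answer: {q1}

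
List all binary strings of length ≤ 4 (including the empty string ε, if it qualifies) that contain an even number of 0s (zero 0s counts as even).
Checking every binary string of length 0 to 4:
  Length 0: accepted: ε | rejected: (none)
  Length 1: accepted: 1 | rejected: 0
  Length 2: accepted: 00, 11 | rejected: 01, 10
  Length 3: accepted: 001, 010, 100, 111 | rejected: 000, 011, 101, 110
  Length 4: accepted: 0000, 0011, 0101, 0110, 1001, 1010, 1100, 1111 | rejected: 0001, 0010, 0100, 0111, 1000, 1011, 1101, 1110
Total: 16 string(s).

Final answer: ε, 1, 00, 11, 001, 010, 100, 111, 0000, 0011, 0101, 0110, 1001, 1010, 1100, 1111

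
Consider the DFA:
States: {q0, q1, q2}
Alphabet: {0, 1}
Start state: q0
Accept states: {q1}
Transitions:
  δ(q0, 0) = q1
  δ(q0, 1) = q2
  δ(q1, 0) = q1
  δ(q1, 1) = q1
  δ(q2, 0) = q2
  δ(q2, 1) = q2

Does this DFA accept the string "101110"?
Processing string "101110":
  q0 --1--> q2
  q2 --0--> q2
  q2 --1--> q2
  q2 --1--> q2
  q2 --1--> q2
  q2 --0--> q2
Final state: q2
Accept states: {q1}
q2 is not an accept state, so the string is rejected.

Final answer: No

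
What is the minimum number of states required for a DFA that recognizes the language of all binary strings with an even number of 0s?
Language: binary strings with an even number of 0s
Lower bound (Myhill–Nerode): the prefixes ε, 0 are pairwise distinguishable:
  ε vs 0: suffix ε distinguishes them (ε has zero 0s (accepted), 0 has one 0 (rejected))
So any DFA needs at least 2 states.
Upper bound: a DFA with 2 states exists (one state per class above).
Minimum states: 2

Final answer: 2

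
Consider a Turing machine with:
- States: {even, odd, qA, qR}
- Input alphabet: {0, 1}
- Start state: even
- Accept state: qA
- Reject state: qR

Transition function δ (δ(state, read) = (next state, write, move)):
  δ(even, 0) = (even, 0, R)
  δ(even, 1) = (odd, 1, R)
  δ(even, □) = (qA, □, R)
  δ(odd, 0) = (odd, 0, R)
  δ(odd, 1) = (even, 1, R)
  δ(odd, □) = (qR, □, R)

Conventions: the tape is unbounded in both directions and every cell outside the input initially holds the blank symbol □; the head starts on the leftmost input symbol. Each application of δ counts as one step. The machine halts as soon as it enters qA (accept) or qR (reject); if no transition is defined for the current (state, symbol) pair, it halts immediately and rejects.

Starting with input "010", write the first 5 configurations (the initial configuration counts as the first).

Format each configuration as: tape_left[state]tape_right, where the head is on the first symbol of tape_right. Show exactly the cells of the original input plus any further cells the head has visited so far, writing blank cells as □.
Step 0: [even]010 (head at position 0)
Step 1: δ(even, 0) = (even, 0, R)  ⊢  0[even]10 (head at position 1)
Step 2: δ(even, 1) = (odd, 1, R)  ⊢  01[odd]0 (head at position 2)
Step 3: δ(odd, 0) = (odd, 0, R)  ⊢  010[odd]□ (head at position 3)
Step 4: δ(odd, □) = (qR, □, R)  ⊢  010□[qR]□ (head at position 4)

Final answer: [even]010 ⊢ 0[even]10 ⊢ 01[odd]0 ⊢ 010[odd]□ ⊢ 010□[qR]□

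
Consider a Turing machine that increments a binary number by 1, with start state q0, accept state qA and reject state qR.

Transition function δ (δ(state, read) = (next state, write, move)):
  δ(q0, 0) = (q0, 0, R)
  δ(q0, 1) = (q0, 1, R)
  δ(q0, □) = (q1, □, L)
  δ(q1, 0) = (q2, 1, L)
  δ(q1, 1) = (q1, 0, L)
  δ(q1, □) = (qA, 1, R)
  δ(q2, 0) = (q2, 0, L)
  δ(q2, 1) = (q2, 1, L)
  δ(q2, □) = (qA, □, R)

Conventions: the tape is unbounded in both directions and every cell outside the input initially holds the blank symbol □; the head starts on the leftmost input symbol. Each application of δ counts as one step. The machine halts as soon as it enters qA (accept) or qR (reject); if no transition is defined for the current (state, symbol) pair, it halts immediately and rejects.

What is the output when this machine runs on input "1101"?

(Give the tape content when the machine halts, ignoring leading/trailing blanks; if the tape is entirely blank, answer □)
Step 0: [q0]1101 (head at position 0)
Step 1: δ(q0, 1) = (q0, 1, R)  ⊢  1[q0]101 (head at position 1)
Step 2: δ(q0, 1) = (q0, 1, R)  ⊢  11[q0]01 (head at position 2)
Step 3: δ(q0, 0) = (q0, 0, R)  ⊢  110[q0]1 (head at position 3)
Step 4: δ(q0, 1) = (q0, 1, R)  ⊢  1101[q0]□ (head at position 4)
Step 5: δ(q0, □) = (q1, □, L)  ⊢  110[q1]1□ (head at position 3)
Step 6: δ(q1, 1) = (q1, 0, L)  ⊢  11[q1]00□ (head at position 2)
Step 7: δ(q1, 0) = (q2, 1, L)  ⊢  1[q2]110□ (head at position 1)
Step 8: δ(q2, 1) = (q2, 1, L)  ⊢  [q2]1110□ (head at position 0)
Step 9: δ(q2, 1) = (q2, 1, L)  ⊢  [q2]□1110□ (head at position -1)
Step 10: δ(q2, □) = (qA, □, R)  ⊢  □[qA]1110□ (head at position 0)
The machine is in qA, so it halts and accepts.
Tape content when halted (ignoring surrounding blanks): 1110

Final answer: Output: 1110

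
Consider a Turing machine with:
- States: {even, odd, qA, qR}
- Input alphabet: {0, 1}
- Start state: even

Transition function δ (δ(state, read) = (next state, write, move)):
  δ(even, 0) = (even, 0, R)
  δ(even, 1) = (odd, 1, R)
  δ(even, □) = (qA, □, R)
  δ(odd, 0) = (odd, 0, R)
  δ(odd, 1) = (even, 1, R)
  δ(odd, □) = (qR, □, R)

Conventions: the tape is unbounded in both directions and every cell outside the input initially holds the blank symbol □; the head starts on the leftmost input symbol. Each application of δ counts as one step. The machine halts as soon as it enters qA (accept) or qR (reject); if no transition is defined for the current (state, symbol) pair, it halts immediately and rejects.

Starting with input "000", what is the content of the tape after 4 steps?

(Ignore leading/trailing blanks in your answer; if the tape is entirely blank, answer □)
Step 0: [even]000 (head at position 0)
Step 1: δ(even, 0) = (even, 0, R)  ⊢  0[even]00 (head at position 1)
Step 2: δ(even, 0) = (even, 0, R)  ⊢  00[even]0 (head at position 2)
Step 3: δ(even, 0) = (even, 0, R)  ⊢  000[even]□ (head at position 3)
Step 4: δ(even, □) = (qA, □, R)  ⊢  000□[qA]□ (head at position 4)
Tape after 4 steps (ignoring surrounding blanks): 000

Final answer: Tape: 000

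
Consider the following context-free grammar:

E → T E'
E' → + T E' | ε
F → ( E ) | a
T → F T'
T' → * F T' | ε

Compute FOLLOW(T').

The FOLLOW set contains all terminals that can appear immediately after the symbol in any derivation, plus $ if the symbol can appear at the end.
Useful FIRST sets: FIRST(E') = {+, ε}, FIRST(T') = {*, ε} (both E' and T' are nullable).
FOLLOW(E): E is the start symbol → $; E appears in F → ( E ) followed by ')' → FOLLOW(E) = {), $}.
FOLLOW(E'): E' appears at the right end of E → T E' and of E' → + T E', so FOLLOW(E') ⊇ FOLLOW(E) (the second occurrence adds nothing new). FOLLOW(E') = {), $}.
FOLLOW(T): in E → T E' and E' → + T E', T is followed by E': add FIRST(E') minus ε = {+}; since E' is nullable, also add FOLLOW(E) and FOLLOW(E') = {), $}. FOLLOW(T) = {+, ), $}.
FOLLOW(T'): T' appears at the right end of T → F T' and of T' → * F T', so FOLLOW(T') = FOLLOW(T) = {+, ), $}.

Final answer: {$, ), +}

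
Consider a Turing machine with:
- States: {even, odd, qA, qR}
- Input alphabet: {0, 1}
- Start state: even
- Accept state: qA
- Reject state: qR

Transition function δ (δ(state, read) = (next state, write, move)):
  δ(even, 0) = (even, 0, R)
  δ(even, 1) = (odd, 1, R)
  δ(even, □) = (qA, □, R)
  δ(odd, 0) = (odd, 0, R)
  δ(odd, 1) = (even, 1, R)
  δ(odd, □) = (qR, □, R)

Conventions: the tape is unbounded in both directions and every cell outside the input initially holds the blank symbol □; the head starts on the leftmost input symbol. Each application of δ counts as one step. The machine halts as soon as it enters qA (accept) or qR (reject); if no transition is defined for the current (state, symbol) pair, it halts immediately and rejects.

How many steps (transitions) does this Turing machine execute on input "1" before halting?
Step 0: [even]1 (head at position 0)
Step 1: δ(even, 1) = (odd, 1, R)  ⊢  1[odd]□ (head at position 1)
Step 2: δ(odd, □) = (qR, □, R)  ⊢  1□[qR]□ (head at position 2)
The machine is in qR, so it halts and rejects.
Number of transitions executed: 2.

Final answer: 2 steps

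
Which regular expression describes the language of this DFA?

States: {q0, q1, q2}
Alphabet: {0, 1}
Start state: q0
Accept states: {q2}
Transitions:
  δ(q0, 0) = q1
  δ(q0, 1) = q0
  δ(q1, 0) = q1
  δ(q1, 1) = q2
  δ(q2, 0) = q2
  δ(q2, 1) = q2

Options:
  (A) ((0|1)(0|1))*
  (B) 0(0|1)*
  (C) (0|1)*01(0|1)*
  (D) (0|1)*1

Testing sample strings against the DFA:
  '10' -> rejected
  '11011' -> accepted
  '0101' -> accepted
  '10101' -> accepted
Checking each option for a counterexample:
  (A) ((0|1)(0|1))*: ε is rejected by the DFA but matches the regex → eliminated
  (B) 0(0|1)*: '0' is rejected by the DFA but matches the regex → eliminated
  (C) (0|1)*01(0|1)*: agrees with the DFA on all strings of length ≤ 4
  (D) (0|1)*1: '1' is rejected by the DFA but matches the regex → eliminated
Only (C) (0|1)*01(0|1)* is consistent with the DFA.

Final answer: (C) (0|1)*01(0|1)*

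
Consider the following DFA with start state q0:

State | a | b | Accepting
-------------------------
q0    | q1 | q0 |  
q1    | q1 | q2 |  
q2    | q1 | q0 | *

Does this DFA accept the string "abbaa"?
Start in q0.
Read 'a': q0 → q1
Read 'b': q1 → q2
Read 'b': q2 → q0
Read 'a': q0 → q1
Read 'a': q1 → q1
Final state q1 is not accepting, so the string is rejected.

Final answer: No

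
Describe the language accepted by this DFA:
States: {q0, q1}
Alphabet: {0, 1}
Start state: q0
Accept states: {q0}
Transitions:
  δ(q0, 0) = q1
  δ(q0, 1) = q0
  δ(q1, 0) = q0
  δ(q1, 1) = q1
Analyzing the DFA structure:
Start state: q0
Accept states: {q0}
Interpreting what each state remembers (checking against the transitions):
  q0: an even number of 0s has been read so far
  q1: an odd number of 0s has been read so far
  δ(q0, 0): in q0 (an even number of 0s has been read so far), after reading 0 we have: an odd number of 0s has been read so far → q1
  δ(q0, 1): in q0 (an even number of 0s has been read so far), after reading 1 we have: an even number of 0s has been read so far → q0
  δ(q1, 0): in q1 (an odd number of 0s has been read so far), after reading 0 we have: an even number of 0s has been read so far → q0
  δ(q1, 1): in q1 (an odd number of 0s has been read so far), after reading 1 we have: an odd number of 0s has been read so far → q1
A string is accepted iff it ends in {q0}, i.e. an even number of 0s has been read so far.
Language: All binary strings with an even number of 0s

Final answer: All binary strings with an even number of 0s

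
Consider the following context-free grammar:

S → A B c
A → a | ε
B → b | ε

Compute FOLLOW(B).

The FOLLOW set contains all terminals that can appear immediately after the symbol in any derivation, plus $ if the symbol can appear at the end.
B occurs in S → A B c, immediately followed by the terminal c. So FOLLOW(B) = {c}.

Final answer: {c}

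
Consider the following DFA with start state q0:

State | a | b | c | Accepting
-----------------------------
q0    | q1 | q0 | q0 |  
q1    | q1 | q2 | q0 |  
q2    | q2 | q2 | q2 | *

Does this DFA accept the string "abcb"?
Start in q0.
Read 'a': q0 → q1
Read 'b': q1 → q2
Read 'c': q2 → q2
Read 'b': q2 → q2
Final state q2 is accepting, so the string is accepted.

Final answer: Yes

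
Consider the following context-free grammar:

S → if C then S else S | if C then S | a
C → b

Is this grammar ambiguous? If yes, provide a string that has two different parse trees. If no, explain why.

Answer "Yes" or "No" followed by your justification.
The 'dangling else' can attach to either if. Two leftmost derivations of  if b then if b then a else a:
  (1) S ⇒ if C then S else S ⇒ if b then S else S ⇒ if b then if C then S else S ⇒ if b then if b then S else S ⇒ if b then if b then a else S ⇒ if b then if b then a else a   (else belongs to the outer if)
  (2) S ⇒ if C then S ⇒ if b then S ⇒ if b then if C then S else S ⇒ if b then if b then S else S ⇒ if b then if b then a else S ⇒ if b then if b then a else a   (else belongs to the inner if)
Two distinct parse trees for the same string, so the grammar is ambiguous.

Final answer: Yes - the string 'if b then if b then a else a' has two distinct leftmost derivations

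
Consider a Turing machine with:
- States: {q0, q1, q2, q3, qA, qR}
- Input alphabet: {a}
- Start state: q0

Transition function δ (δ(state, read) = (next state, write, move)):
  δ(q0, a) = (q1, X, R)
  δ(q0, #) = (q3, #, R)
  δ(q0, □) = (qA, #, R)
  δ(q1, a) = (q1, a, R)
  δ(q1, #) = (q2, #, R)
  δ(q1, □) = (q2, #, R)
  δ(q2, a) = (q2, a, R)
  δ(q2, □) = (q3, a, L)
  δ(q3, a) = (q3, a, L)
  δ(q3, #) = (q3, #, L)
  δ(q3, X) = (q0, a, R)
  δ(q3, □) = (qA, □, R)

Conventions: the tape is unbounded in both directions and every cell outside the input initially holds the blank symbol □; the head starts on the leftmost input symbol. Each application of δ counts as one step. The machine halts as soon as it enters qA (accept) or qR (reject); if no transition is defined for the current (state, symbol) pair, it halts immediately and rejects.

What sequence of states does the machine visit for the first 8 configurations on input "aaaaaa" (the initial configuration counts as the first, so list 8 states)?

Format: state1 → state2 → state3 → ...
Step 0: [q0]aaaaaa (head at position 0)
Step 1: δ(q0, a) = (q1, X, R)  ⊢  X[q1]aaaaa (head at position 1)
Step 2: δ(q1, a) = (q1, a, R)  ⊢  Xa[q1]aaaa (head at position 2)
Step 3: δ(q1, a) = (q1, a, R)  ⊢  Xaa[q1]aaa (head at position 3)
Step 4: δ(q1, a) = (q1, a, R)  ⊢  Xaaa[q1]aa (head at position 4)
Step 5: δ(q1, a) = (q1, a, R)  ⊢  Xaaaa[q1]a (head at position 5)
Step 6: δ(q1, a) = (q1, a, R)  ⊢  Xaaaaa[q1]□ (head at position 6)
Step 7: δ(q1, □) = (q2, #, R)  ⊢  Xaaaaa#[q2]□ (head at position 7)
Reading off the states of these 8 configurations: q0 → q1 → q1 → q1 → q1 → q1 → q1 → q2

Final answer: q0 → q1 → q1 → q1 → q1 → q1 → q1 → q2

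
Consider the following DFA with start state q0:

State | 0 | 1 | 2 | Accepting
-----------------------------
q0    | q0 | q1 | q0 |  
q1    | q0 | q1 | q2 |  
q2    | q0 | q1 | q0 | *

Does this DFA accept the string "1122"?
Start in q0.
Read '1': q0 → q1
Read '1': q1 → q1
Read '2': q1 → q2
Read '2': q2 → q0
Final state q0 is not accepting, so the string is rejected.

Final answer: No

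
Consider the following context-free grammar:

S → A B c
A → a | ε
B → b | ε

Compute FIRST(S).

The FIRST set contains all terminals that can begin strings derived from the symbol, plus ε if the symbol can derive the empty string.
FIRST(A) = {a, ε} (A → a | ε) and FIRST(B) = {b, ε} (B → b | ε).
For S → A B c: add FIRST(A) minus ε = {a}; A is nullable, so also add FIRST(B) minus ε = {b}; B is nullable too, so also add FIRST(c) = {c}. The terminal c is never erased, so S is not nullable and ε is not included.
FIRST(S) = {a, b, c}.

Final answer: {a, b, c}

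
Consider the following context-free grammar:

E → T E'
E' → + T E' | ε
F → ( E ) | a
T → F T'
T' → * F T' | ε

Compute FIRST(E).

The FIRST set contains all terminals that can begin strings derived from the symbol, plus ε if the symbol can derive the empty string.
FIRST(F): F → ( E ) contributes '(' and F → a contributes 'a', so FIRST(F) = {(, a}. F is not nullable.
FIRST(T): T → F T' begins with F, and F is not nullable, so FIRST(T) = FIRST(F) = {(, a}.
FIRST(E): E → T E' begins with T, and T is not nullable, so FIRST(E) = FIRST(T) = {(, a}.

Final answer: {(, a}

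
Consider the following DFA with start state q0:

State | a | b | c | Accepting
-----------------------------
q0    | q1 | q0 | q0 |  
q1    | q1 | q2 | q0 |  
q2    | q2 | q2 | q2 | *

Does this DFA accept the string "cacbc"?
Start in q0.
Read 'c': q0 → q0
Read 'a': q0 → q1
Read 'c': q1 → q0
Read 'b': q0 → q0
Read 'c': q0 → q0
Final state q0 is not accepting, so the string is rejected.

Final answer: No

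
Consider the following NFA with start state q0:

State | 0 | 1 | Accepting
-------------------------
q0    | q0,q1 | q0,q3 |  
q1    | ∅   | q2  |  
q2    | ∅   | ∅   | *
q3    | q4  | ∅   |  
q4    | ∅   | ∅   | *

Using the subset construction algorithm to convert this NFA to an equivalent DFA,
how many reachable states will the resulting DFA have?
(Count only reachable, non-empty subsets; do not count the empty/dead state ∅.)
Start subset: {q0}
{q0}: on 0 → {q0, q1}, on 1 → {q0, q3}
{q0, q1}: on 0 → {q0, q1}, on 1 → {q0, q2, q3}
{q0, q3}: on 0 → {q0, q1, q4}, on 1 → {q0, q3}
{q0, q2, q3}: on 0 → {q0, q1, q4}, on 1 → {q0, q3}
{q0, q1, q4}: on 0 → {q0, q1}, on 1 → {q0, q2, q3}
Reachable non-empty subsets: {q0}, {q0, q1}, {q0, q3}, {q0, q2, q3}, {q0, q1, q4} — 5 in total.

Final answer: 5 states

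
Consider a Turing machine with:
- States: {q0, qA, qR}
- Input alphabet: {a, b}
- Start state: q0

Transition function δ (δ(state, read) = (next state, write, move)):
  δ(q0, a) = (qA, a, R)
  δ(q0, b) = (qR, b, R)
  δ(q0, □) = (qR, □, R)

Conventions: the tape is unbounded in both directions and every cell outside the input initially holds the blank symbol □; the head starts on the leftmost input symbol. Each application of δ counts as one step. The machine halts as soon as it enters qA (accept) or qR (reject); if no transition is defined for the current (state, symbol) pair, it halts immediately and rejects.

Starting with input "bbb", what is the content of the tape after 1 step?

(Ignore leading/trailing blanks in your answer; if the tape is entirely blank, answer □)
Step 0: [q0]bbb (head at position 0)
Step 1: δ(q0, b) = (qR, b, R)  ⊢  b[qR]bb (head at position 1)
Tape after 1 step (ignoring surrounding blanks): bbb

Final answer: Tape: bbb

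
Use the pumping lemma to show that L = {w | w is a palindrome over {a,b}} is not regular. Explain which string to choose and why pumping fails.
Language: L = {w | w is a palindrome over {a,b}} (strings that read the same forwards and backwards)
Step 1: Assume for contradiction that L is regular, with pumping length p.
Step 2: Choose s = a^p b a^p. Then s ∈ L (it reads the same forwards and backwards) and |s| ≥ p.
Step 3: Consider any decomposition s = xyz with |xy| ≤ p and |y| > 0. Since |xy| ≤ p and the first p symbols of s are all a's, y = a^k for some k with 1 ≤ k ≤ p.
Step 4: Pumping up (i = 2): xy²z = a^(p+k) b a^p. Its reverse is a^p b a^(p+k) ≠ a^(p+k) b a^p (the single b is no longer in the middle), so xy²z is not a palindrome and xy²z ∉ L.
This contradicts the pumping lemma, so L is not regular.

Final answer: Choose s = a^p b a^p. Since |xy| ≤ p, y = a^k with k ≥ 1. Then xy²z = a^(p+k) b a^p is not a palindrome, so ∉ L.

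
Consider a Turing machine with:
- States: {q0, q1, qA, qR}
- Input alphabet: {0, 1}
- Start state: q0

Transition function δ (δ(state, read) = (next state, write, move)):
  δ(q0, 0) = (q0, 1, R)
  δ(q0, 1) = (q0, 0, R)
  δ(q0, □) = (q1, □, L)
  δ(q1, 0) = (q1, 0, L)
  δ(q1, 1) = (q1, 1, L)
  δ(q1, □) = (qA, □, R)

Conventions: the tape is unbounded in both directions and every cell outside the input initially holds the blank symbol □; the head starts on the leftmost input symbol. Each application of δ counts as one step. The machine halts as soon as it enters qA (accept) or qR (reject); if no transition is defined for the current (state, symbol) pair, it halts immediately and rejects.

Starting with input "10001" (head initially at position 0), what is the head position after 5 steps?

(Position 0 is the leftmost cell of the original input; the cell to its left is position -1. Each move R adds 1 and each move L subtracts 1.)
Step 0: [q0]10001 (head at position 0)
Step 1: δ(q0, 1) = (q0, 0, R)  ⊢  0[q0]0001 (head at position 1)
Step 2: δ(q0, 0) = (q0, 1, R)  ⊢  01[q0]001 (head at position 2)
Step 3: δ(q0, 0) = (q0, 1, R)  ⊢  011[q0]01 (head at position 3)
Step 4: δ(q0, 0) = (q0, 1, R)  ⊢  0111[q0]1 (head at position 4)
Step 5: δ(q0, 1) = (q0, 0, R)  ⊢  01110[q0]□ (head at position 5)
Head position after 5 steps: 5

Final answer: Position 5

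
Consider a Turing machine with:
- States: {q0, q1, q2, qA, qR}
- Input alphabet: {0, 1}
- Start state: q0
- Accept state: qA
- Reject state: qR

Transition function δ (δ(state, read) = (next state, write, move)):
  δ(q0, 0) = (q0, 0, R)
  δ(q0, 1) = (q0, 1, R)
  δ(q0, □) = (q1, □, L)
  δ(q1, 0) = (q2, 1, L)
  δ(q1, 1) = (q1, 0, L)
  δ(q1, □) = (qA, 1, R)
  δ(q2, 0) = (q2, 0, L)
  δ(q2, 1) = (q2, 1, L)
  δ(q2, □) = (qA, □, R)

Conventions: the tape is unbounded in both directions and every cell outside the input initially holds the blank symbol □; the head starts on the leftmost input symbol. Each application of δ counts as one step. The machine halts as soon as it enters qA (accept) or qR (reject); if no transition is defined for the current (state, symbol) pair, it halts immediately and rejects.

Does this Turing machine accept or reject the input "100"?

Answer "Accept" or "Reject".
Step 0: [q0]100 (head at position 0)
Step 1: δ(q0, 1) = (q0, 1, R)  ⊢  1[q0]00 (head at position 1)
Step 2: δ(q0, 0) = (q0, 0, R)  ⊢  10[q0]0 (head at position 2)
Step 3: δ(q0, 0) = (q0, 0, R)  ⊢  100[q0]□ (head at position 3)
Step 4: δ(q0, □) = (q1, □, L)  ⊢  10[q1]0□ (head at position 2)
Step 5: δ(q1, 0) = (q2, 1, L)  ⊢  1[q2]01□ (head at position 1)
Step 6: δ(q2, 0) = (q2, 0, L)  ⊢  [q2]101□ (head at position 0)
Step 7: δ(q2, 1) = (q2, 1, L)  ⊢  [q2]□101□ (head at position -1)
Step 8: δ(q2, □) = (qA, □, R)  ⊢  □[qA]101□ (head at position 0)
The machine is in qA, so it halts and accepts.

Final answer: Accept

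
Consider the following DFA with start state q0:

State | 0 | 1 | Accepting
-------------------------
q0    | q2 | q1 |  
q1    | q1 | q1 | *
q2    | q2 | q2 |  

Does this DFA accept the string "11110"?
Start in q0.
Read '1': q0 → q1
Read '1': q1 → q1
Read '1': q1 → q1
Read '1': q1 → q1
Read '0': q1 → q1
Final state q1 is accepting, so the string is accepted.

Final answer: Yes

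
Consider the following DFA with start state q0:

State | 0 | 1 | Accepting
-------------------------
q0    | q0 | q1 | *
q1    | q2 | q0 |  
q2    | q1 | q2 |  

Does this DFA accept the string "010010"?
Start in q0.
Read '0': q0 → q0
Read '1': q0 → q1
Read '0': q1 → q2
Read '0': q2 → q1
Read '1': q1 → q0
Read '0': q0 → q0
Final state q0 is accepting, so the string is accepted.

Final answer: Yes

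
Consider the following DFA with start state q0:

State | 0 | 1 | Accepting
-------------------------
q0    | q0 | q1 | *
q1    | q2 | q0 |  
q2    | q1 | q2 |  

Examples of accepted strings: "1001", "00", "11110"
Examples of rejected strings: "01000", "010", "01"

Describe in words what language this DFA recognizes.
binary numbers divisible by 3 (treating the string as a binary integer; leading zeros allowed, the empty string counts as 0)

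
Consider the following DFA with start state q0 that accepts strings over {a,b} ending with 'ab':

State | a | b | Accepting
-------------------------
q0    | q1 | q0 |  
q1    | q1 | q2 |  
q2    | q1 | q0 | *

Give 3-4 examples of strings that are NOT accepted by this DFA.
Any strings that end in a non-accepting state work; for example:
"b": q0 → q0; q0 is not accepting → rejected
"baa": q0 → q0 → q1 → q1; q1 is not accepting → rejected
"abba": q0 → q1 → q2 → q0 → q1; q1 is not accepting → rejected
"bbbb": q0 → q0 → q0 → q0 → q0; q0 is not accepting → rejected

Final answer: "b", "baa", "abba", "bbbb"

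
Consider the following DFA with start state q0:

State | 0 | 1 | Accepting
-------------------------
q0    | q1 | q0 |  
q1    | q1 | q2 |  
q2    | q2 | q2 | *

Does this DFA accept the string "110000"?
Start in q0.
Read '1': q0 → q0
Read '1': q0 → q0
Read '0': q0 → q1
Read '0': q1 → q1
Read '0': q1 → q1
Read '0': q1 → q1
Final state q1 is not accepting, so the string is rejected.

Final answer: No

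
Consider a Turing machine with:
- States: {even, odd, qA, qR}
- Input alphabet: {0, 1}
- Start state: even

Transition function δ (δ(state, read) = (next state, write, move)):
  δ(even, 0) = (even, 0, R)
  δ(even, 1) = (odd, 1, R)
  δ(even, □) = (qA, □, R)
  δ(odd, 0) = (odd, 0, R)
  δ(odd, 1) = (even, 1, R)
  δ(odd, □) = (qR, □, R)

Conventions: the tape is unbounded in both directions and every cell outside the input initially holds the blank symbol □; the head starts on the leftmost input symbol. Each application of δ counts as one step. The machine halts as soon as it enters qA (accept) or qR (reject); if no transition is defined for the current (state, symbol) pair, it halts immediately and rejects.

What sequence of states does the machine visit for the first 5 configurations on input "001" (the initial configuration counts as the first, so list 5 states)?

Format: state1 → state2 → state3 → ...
Step 0: [even]001 (head at position 0)
Step 1: δ(even, 0) = (even, 0, R)  ⊢  0[even]01 (head at position 1)
Step 2: δ(even, 0) = (even, 0, R)  ⊢  00[even]1 (head at position 2)
Step 3: δ(even, 1) = (odd, 1, R)  ⊢  001[odd]□ (head at position 3)
Step 4: δ(odd, □) = (qR, □, R)  ⊢  001□[qR]□ (head at position 4)
Reading off the states of these 5 configurations: even → even → even → odd → qR

Final answer: even → even → even → odd → qR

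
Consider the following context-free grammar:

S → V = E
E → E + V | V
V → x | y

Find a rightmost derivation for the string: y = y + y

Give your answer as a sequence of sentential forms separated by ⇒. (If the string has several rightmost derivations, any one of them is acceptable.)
Start with S.
Step 1: the rightmost non-terminal is S; apply S → V = E:  V = E
Step 2: the rightmost non-terminal is E; apply E → E + V:  V = E + V
Step 3: the rightmost non-terminal is V; apply V → y:  V = E + y
Step 4: the rightmost non-terminal is E; apply E → V:  V = V + y
Step 5: the rightmost non-terminal is V; apply V → y:  V = y + y
Step 6: the rightmost non-terminal is V; apply V → y:  y = y + y

Final answer: S ⇒ V = E ⇒ V = E + V ⇒ V = E + y ⇒ V = V + y ⇒ V = y + y ⇒ y = y + y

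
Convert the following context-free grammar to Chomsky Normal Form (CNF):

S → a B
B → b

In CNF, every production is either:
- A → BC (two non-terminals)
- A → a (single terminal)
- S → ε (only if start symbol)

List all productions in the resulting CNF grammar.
The grammar has no ε-productions or unit productions to eliminate.
S → a B has terminal a in a right-hand side of length ≥ 2: introduce T_a → a and use T_a in place of a.
B → b is already in CNF (single terminal) – keep it.
S → a B becomes S → T_a B.
Resulting CNF grammar (3 productions): T_a → a; B → b; S → T_a B

Final answer: T_a → a; B → b; S → T_a B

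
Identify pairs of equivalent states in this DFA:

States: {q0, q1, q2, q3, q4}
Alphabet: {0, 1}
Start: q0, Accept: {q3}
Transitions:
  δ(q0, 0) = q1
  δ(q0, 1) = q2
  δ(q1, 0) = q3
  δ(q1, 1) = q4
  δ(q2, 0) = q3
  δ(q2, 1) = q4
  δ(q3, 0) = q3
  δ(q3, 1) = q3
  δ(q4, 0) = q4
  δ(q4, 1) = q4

Using the table-filling algorithm:
Round 0 – mark pairs where exactly one state is accepting: (q0,q3), (q1,q3), (q2,q3), (q3,q4)
Round 1 – newly marked: (q0,q1) [on 0: q1 vs q3, already marked]; (q0,q2) [on 0: q1 vs q3, already marked]; (q1,q4) [on 0: q3 vs q4, already marked]; (q2,q4) [on 0: q3 vs q4, already marked]
Round 2 – newly marked: (q0,q4) [on 0: q1 vs q4, already marked]
No further pairs can be marked.
(q1, q2) unmarked: δ(q1,0)=q3, δ(q2,0)=q3; δ(q1,1)=q4, δ(q2,1)=q4 → equivalent
Equivalent pairs: (q1, q2)

Final answer: Equivalent pairs: (q1, q2)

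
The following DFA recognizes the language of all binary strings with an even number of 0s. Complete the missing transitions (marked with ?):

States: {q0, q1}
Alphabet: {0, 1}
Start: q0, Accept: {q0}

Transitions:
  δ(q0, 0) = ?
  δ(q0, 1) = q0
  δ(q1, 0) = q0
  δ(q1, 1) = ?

What each state remembers (consistent with the given transitions and accept states):
  q0: an even number of 0s has been read so far
  q1: an odd number of 0s has been read so far
Filling in the missing entries:
  δ(q0, 0): in q0 (an even number of 0s has been read so far), after reading 0 we have: an odd number of 0s has been read so far → q1
  δ(q1, 1): in q1 (an odd number of 0s has been read so far), after reading 1 we have: an odd number of 0s has been read so far → q1

Final answer: δ(q0, 0) = q1; δ(q1, 1) = q1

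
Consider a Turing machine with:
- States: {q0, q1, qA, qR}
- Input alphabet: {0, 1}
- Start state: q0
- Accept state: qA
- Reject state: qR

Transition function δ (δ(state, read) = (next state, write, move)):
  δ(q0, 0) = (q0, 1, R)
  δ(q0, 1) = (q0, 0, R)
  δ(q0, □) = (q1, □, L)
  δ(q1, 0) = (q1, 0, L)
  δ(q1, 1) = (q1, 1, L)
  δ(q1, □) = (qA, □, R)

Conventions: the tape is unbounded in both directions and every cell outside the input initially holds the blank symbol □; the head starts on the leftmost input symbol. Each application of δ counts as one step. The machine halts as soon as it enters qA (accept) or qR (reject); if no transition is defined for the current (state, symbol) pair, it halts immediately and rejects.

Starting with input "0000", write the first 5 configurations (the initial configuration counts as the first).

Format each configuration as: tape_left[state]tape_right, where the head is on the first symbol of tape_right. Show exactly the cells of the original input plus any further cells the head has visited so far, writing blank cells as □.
Step 0: [q0]0000 (head at position 0)
Step 1: δ(q0, 0) = (q0, 1, R)  ⊢  1[q0]000 (head at position 1)
Step 2: δ(q0, 0) = (q0, 1, R)  ⊢  11[q0]00 (head at position 2)
Step 3: δ(q0, 0) = (q0, 1, R)  ⊢  111[q0]0 (head at position 3)
Step 4: δ(q0, 0) = (q0, 1, R)  ⊢  1111[q0]□ (head at position 4)

Final answer: [q0]0000 ⊢ 1[q0]000 ⊢ 11[q0]00 ⊢ 111[q0]0 ⊢ 1111[q0]□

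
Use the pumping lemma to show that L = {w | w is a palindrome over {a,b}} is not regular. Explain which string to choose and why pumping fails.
Language: L = {w | w is a palindrome over {a,b}} (strings that read the same forwards and backwards)
Step 1: Assume for contradiction that L is regular, with pumping length p.
Step 2: Choose s = a^p b a^p. Then s ∈ L (it reads the same forwards and backwards) and |s| ≥ p.
Step 3: Consider any decomposition s = xyz with |xy| ≤ p and |y| > 0. Since |xy| ≤ p and the first p symbols of s are all a's, y = a^k for some k with 1 ≤ k ≤ p.
Step 4: Pumping up (i = 2): xy²z = a^(p+k) b a^p. Its reverse is a^p b a^(p+k) ≠ a^(p+k) b a^p (the single b is no longer in the middle), so xy²z is not a palindrome and xy²z ∉ L.
This contradicts the pumping lemma, so L is not regular.

Final answer: Choose s = a^p b a^p. Since |xy| ≤ p, y = a^k with k ≥ 1. Then xy²z = a^(p+k) b a^p is not a palindrome, so ∉ L.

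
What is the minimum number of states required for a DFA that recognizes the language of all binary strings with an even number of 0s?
Language: binary strings with an even number of 0s
Lower bound (Myhill–Nerode): the prefixes ε, 0 are pairwise distinguishable:
  ε vs 0: suffix ε distinguishes them (ε has zero 0s (accepted), 0 has one 0 (rejected))
So any DFA needs at least 2 states.
Upper bound: a DFA with 2 states exists (one state per class above).
Minimum states: 2

Final answer: 2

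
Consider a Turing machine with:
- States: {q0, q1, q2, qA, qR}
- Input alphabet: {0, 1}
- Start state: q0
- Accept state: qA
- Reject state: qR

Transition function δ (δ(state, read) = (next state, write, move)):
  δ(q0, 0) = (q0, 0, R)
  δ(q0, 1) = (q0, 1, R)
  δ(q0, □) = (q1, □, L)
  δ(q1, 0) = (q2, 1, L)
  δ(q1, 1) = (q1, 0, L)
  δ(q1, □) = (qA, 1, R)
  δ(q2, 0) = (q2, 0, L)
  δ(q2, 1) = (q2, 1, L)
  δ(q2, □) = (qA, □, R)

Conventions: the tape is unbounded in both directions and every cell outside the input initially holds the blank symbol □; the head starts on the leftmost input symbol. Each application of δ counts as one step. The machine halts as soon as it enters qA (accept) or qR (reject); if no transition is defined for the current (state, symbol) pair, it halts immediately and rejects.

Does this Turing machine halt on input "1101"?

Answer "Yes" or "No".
Step 0: [q0]1101 (head at position 0)
Step 1: δ(q0, 1) = (q0, 1, R)  ⊢  1[q0]101 (head at position 1)
Step 2: δ(q0, 1) = (q0, 1, R)  ⊢  11[q0]01 (head at position 2)
Step 3: δ(q0, 0) = (q0, 0, R)  ⊢  110[q0]1 (head at position 3)
Step 4: δ(q0, 1) = (q0, 1, R)  ⊢  1101[q0]□ (head at position 4)
Step 5: δ(q0, □) = (q1, □, L)  ⊢  110[q1]1□ (head at position 3)
Step 6: δ(q1, 1) = (q1, 0, L)  ⊢  11[q1]00□ (head at position 2)
Step 7: δ(q1, 0) = (q2, 1, L)  ⊢  1[q2]110□ (head at position 1)
Step 8: δ(q2, 1) = (q2, 1, L)  ⊢  [q2]1110□ (head at position 0)
Step 9: δ(q2, 1) = (q2, 1, L)  ⊢  [q2]□1110□ (head at position -1)
Step 10: δ(q2, □) = (qA, □, R)  ⊢  □[qA]1110□ (head at position 0)
The machine is in qA, so it halts and accepts.
It halts after 10 steps.

Final answer: Yes - halts after 10 steps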